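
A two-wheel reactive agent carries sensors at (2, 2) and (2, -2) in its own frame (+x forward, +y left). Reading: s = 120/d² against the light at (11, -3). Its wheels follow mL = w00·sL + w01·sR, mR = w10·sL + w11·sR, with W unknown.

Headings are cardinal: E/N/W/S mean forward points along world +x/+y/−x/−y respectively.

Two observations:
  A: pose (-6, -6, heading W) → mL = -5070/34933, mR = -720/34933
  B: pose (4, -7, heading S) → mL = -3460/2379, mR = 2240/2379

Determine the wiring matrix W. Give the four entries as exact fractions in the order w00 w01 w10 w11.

-1 1/2 1 -1

obs A: pose=(-6,-6,W) → sL=60/193, sR=60/181, mL=-5070/34933, mR=-720/34933
obs B: pose=(4,-7,S) → sL=120/61, sR=40/39, mL=-3460/2379, mR=2240/2379
sensor matrix S = [[60/193, 60/181], [120/61, 40/39]]; det S = -9232000/27701869
solve [mL_A; mL_B] = S·[w00; w01] and [mR_A; mR_B] = S·[w10; w11]:
  w00 = -1, w01 = 1/2, w10 = 1, w11 = -1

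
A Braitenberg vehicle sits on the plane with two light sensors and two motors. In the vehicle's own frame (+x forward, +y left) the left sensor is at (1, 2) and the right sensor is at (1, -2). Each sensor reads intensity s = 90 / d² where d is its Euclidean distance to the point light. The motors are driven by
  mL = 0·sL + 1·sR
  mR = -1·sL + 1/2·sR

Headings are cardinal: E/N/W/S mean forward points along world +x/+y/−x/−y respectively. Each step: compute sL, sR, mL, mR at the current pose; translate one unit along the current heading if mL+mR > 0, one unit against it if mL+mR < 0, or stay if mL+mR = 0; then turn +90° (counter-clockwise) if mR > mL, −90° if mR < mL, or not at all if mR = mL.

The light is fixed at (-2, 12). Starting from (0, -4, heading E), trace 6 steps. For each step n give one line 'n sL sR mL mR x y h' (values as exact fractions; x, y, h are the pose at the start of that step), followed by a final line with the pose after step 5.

n=0: pose=(0,-4,E); sL=18/41, sR=10/37; mL=10/37, mR=-461/1517; mL+mR=-51/1517 → advance -1; mR−mL=-871/1517 → turn -1·90°
n=1: pose=(-1,-4,S); sL=45/149, sR=9/29; mL=9/29, mR=-1269/8642; mL+mR=1413/8642 → advance +1; mR−mL=-3951/8642 → turn -1·90°
n=2: pose=(-1,-5,W); sL=90/361, sR=2/5; mL=2/5, mR=-89/1805; mL+mR=633/1805 → advance +1; mR−mL=-811/1805 → turn -1·90°
n=3: pose=(-2,-5,N); sL=9/26, sR=9/26; mL=9/26, mR=-9/52; mL+mR=9/52 → advance +1; mR−mL=-27/52 → turn -1·90°
n=4: pose=(-2,-4,E); sL=90/197, sR=18/65; mL=18/65, mR=-4077/12805; mL+mR=-531/12805 → advance -1; mR−mL=-7623/12805 → turn -1·90°
n=5: pose=(-3,-4,S); sL=9/29, sR=45/149; mL=45/149, mR=-1377/8642; mL+mR=1233/8642 → advance +1; mR−mL=-3987/8642 → turn -1·90°

0 18/41 10/37 10/37 -461/1517 0 -4 E
1 45/149 9/29 9/29 -1269/8642 -1 -4 S
2 90/361 2/5 2/5 -89/1805 -1 -5 W
3 9/26 9/26 9/26 -9/52 -2 -5 N
4 90/197 18/65 18/65 -4077/12805 -2 -4 E
5 9/29 45/149 45/149 -1377/8642 -3 -4 S
final -3 -5 W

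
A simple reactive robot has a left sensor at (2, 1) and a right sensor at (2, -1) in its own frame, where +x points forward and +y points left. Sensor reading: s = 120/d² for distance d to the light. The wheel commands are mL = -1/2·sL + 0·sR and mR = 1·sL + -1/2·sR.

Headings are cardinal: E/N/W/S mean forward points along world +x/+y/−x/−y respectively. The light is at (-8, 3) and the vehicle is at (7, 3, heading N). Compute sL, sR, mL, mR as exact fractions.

3/5 6/13 -3/10 24/65

left sensor world pos  = (6, 5); dL² = 200
right sensor world pos = (8, 5); dR² = 260
sL = 120/200 = 3/5
sR = 120/260 = 6/13
mL = -1/2·sL + 0·sR = -3/10
mR = 1·sL + -1/2·sR = 24/65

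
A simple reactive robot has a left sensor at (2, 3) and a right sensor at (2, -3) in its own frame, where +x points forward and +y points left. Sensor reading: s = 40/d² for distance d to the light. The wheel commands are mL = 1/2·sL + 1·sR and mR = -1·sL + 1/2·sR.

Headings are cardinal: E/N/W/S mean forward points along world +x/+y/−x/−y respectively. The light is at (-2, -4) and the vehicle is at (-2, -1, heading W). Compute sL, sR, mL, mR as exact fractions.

10 1 6 -19/2

left sensor world pos  = (-4, -4); dL² = 4
right sensor world pos = (-4, 2); dR² = 40
sL = 40/4 = 10
sR = 40/40 = 1
mL = 1/2·sL + 1·sR = 6
mR = -1·sL + 1/2·sR = -19/2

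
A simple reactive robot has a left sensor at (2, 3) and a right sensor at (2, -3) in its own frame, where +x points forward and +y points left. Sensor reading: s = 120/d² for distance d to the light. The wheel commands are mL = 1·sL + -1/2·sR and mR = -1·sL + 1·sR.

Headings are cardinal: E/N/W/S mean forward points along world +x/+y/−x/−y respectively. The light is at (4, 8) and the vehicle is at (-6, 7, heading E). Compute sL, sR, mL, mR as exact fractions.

30/17 3/2 69/68 -9/34

left sensor world pos  = (-4, 10); dL² = 68
right sensor world pos = (-4, 4); dR² = 80
sL = 120/68 = 30/17
sR = 120/80 = 3/2
mL = 1·sL + -1/2·sR = 69/68
mR = -1·sL + 1·sR = -9/34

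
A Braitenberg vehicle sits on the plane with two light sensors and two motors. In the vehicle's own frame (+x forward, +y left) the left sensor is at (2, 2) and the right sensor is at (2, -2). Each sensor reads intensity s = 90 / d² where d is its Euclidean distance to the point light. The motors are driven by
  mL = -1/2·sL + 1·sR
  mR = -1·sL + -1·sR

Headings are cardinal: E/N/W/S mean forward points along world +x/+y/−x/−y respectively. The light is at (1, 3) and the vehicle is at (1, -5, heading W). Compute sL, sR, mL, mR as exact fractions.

45/52 9/4 189/104 -81/26

left sensor world pos  = (-1, -7); dL² = 104
right sensor world pos = (-1, -3); dR² = 40
sL = 90/104 = 45/52
sR = 90/40 = 9/4
mL = -1/2·sL + 1·sR = 189/104
mR = -1·sL + -1·sR = -81/26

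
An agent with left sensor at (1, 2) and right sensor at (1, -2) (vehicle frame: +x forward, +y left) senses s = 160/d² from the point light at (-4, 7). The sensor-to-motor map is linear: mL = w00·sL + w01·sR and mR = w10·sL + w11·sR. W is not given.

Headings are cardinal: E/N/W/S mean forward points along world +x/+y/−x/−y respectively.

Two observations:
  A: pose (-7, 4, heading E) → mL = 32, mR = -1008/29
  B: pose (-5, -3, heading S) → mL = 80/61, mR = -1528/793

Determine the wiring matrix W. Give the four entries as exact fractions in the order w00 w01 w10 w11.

1 0 -1 -1/2

obs A: pose=(-7,4,E) → sL=32, sR=160/29, mL=32, mR=-1008/29
obs B: pose=(-5,-3,S) → sL=80/61, sR=16/13, mL=80/61, mR=-1528/793
sensor matrix S = [[32, 160/29], [80/61, 16/13]]; det S = 739328/22997
solve [mL_A; mL_B] = S·[w00; w01] and [mR_A; mR_B] = S·[w10; w11]:
  w00 = 1, w01 = 0, w10 = -1, w11 = -1/2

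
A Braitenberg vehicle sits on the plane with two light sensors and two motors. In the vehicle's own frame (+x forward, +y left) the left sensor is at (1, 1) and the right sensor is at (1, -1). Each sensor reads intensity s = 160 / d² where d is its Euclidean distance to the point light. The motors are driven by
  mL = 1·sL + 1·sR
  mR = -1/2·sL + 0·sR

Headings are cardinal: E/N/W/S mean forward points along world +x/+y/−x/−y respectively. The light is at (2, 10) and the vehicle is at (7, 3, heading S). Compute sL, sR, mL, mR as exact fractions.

8/5 2 18/5 -4/5

left sensor world pos  = (8, 2); dL² = 100
right sensor world pos = (6, 2); dR² = 80
sL = 160/100 = 8/5
sR = 160/80 = 2
mL = 1·sL + 1·sR = 18/5
mR = -1/2·sL + 0·sR = -4/5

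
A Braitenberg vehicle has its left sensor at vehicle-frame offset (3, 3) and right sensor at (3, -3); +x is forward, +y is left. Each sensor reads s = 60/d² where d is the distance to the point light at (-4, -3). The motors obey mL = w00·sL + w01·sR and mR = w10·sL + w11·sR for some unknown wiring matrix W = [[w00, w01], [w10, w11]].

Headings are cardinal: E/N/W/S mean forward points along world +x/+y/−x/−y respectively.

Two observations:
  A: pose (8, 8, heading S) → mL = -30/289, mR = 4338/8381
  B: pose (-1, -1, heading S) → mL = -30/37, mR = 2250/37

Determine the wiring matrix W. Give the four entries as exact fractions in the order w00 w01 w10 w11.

-1/2 0 1/2 1

obs A: pose=(8,8,S) → sL=60/289, sR=12/29, mL=-30/289, mR=4338/8381
obs B: pose=(-1,-1,S) → sL=60/37, sR=60, mL=-30/37, mR=2250/37
sensor matrix S = [[60/289, 12/29], [60/37, 60]]; det S = 3654720/310097
solve [mL_A; mL_B] = S·[w00; w01] and [mR_A; mR_B] = S·[w10; w11]:
  w00 = -1/2, w01 = 0, w10 = 1/2, w11 = 1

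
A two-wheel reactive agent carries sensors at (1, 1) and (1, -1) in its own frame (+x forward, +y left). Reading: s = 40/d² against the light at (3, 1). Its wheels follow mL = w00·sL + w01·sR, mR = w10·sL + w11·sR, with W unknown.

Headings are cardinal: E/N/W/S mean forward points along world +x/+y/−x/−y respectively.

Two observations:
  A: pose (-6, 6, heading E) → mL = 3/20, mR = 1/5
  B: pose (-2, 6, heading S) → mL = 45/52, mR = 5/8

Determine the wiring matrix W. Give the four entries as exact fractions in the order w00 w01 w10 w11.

obs A: pose=(-6,6,E) → sL=2/5, sR=1/2, mL=3/20, mR=1/5
obs B: pose=(-2,6,S) → sL=5/4, sR=10/13, mL=45/52, mR=5/8
sensor matrix S = [[2/5, 1/2], [5/4, 10/13]]; det S = -33/104
solve [mL_A; mL_B] = S·[w00; w01] and [mR_A; mR_B] = S·[w10; w11]:
  w00 = 1, w01 = -1/2, w10 = 1/2, w11 = 0

1 -1/2 1/2 0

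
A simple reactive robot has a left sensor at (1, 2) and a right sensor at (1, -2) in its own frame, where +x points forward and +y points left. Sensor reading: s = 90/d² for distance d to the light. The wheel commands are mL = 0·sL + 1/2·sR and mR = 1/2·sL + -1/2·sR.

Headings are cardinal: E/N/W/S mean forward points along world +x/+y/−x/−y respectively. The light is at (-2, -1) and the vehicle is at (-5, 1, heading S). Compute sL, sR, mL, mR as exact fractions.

45 45/13 45/26 270/13

left sensor world pos  = (-3, 0); dL² = 2
right sensor world pos = (-7, 0); dR² = 26
sL = 90/2 = 45
sR = 90/26 = 45/13
mL = 0·sL + 1/2·sR = 45/26
mR = 1/2·sL + -1/2·sR = 270/13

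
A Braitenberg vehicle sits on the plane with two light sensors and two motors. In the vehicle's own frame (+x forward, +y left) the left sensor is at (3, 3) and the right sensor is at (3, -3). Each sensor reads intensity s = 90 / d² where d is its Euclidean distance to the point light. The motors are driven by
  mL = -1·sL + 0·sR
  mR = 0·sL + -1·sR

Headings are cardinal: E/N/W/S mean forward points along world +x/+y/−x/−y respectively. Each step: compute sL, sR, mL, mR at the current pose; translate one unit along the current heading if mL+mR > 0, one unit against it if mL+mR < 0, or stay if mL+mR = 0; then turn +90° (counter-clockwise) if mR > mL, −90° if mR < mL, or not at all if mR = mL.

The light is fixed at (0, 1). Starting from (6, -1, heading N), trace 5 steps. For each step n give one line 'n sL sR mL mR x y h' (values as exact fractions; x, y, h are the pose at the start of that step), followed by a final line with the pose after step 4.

0 9 45/41 -9 -45/41 6 -1 N
1 2 10 -2 -10 6 -2 W
2 45/8 9/10 -45/8 -9/10 7 -2 N
3 18/13 90/17 -18/13 -90/17 7 -3 W
4 45/13 45/61 -45/13 -45/61 8 -3 N
final 8 -4 W

n=0: pose=(6,-1,N); sL=9, sR=45/41; mL=-9, mR=-45/41; mL+mR=-414/41 → advance -1; mR−mL=324/41 → turn +1·90°
n=1: pose=(6,-2,W); sL=2, sR=10; mL=-2, mR=-10; mL+mR=-12 → advance -1; mR−mL=-8 → turn -1·90°
n=2: pose=(7,-2,N); sL=45/8, sR=9/10; mL=-45/8, mR=-9/10; mL+mR=-261/40 → advance -1; mR−mL=189/40 → turn +1·90°
n=3: pose=(7,-3,W); sL=18/13, sR=90/17; mL=-18/13, mR=-90/17; mL+mR=-1476/221 → advance -1; mR−mL=-864/221 → turn -1·90°
n=4: pose=(8,-3,N); sL=45/13, sR=45/61; mL=-45/13, mR=-45/61; mL+mR=-3330/793 → advance -1; mR−mL=2160/793 → turn +1·90°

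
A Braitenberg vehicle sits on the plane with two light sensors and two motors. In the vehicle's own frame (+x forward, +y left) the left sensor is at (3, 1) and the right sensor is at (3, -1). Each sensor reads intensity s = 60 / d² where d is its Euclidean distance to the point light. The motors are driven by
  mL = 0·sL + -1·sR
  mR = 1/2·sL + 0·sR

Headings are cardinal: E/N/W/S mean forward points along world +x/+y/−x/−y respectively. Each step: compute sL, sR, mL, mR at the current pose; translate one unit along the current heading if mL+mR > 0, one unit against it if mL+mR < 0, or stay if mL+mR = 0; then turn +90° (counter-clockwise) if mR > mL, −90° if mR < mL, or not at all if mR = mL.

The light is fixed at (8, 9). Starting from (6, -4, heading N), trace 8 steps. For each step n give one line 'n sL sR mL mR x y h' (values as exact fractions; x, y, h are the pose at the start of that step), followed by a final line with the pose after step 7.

0 60/109 60/101 -60/101 30/109 6 -4 N
1 6/25 30/97 -30/97 3/25 6 -5 W
2 60/289 60/293 -60/293 30/289 7 -5 S
3 15/37 3/10 -3/10 15/74 7 -4 E
4 60/109 60/101 -60/101 30/109 6 -4 N
5 6/25 30/97 -30/97 3/25 6 -5 W
6 60/289 60/293 -60/293 30/289 7 -5 S
7 15/37 3/10 -3/10 15/74 7 -4 E
final 6 -4 N

n=0: pose=(6,-4,N); sL=60/109, sR=60/101; mL=-60/101, mR=30/109; mL+mR=-3510/11009 → advance -1; mR−mL=9570/11009 → turn +1·90°
n=1: pose=(6,-5,W); sL=6/25, sR=30/97; mL=-30/97, mR=3/25; mL+mR=-459/2425 → advance -1; mR−mL=1041/2425 → turn +1·90°
n=2: pose=(7,-5,S); sL=60/289, sR=60/293; mL=-60/293, mR=30/289; mL+mR=-8550/84677 → advance -1; mR−mL=26130/84677 → turn +1·90°
n=3: pose=(7,-4,E); sL=15/37, sR=3/10; mL=-3/10, mR=15/74; mL+mR=-18/185 → advance -1; mR−mL=93/185 → turn +1·90°
n=4: pose=(6,-4,N); sL=60/109, sR=60/101; mL=-60/101, mR=30/109; mL+mR=-3510/11009 → advance -1; mR−mL=9570/11009 → turn +1·90°
n=5: pose=(6,-5,W); sL=6/25, sR=30/97; mL=-30/97, mR=3/25; mL+mR=-459/2425 → advance -1; mR−mL=1041/2425 → turn +1·90°
n=6: pose=(7,-5,S); sL=60/289, sR=60/293; mL=-60/293, mR=30/289; mL+mR=-8550/84677 → advance -1; mR−mL=26130/84677 → turn +1·90°
n=7: pose=(7,-4,E); sL=15/37, sR=3/10; mL=-3/10, mR=15/74; mL+mR=-18/185 → advance -1; mR−mL=93/185 → turn +1·90°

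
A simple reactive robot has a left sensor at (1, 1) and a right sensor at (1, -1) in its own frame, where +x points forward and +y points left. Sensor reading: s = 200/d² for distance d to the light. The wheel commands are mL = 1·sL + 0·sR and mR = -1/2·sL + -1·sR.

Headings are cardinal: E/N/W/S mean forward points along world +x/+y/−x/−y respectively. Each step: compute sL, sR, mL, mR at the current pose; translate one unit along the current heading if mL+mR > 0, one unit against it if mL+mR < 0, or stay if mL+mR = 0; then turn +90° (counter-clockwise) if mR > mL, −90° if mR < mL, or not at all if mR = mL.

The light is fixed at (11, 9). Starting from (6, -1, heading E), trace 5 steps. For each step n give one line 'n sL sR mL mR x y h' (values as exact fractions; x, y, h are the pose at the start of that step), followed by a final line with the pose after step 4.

n=0: pose=(6,-1,E); sL=200/97, sR=200/137; mL=200/97, mR=-33100/13289; mL+mR=-5700/13289 → advance -1; mR−mL=-60500/13289 → turn -1·90°
n=1: pose=(5,-1,S); sL=100/73, sR=20/17; mL=100/73, mR=-2310/1241; mL+mR=-610/1241 → advance -1; mR−mL=-4010/1241 → turn -1·90°
n=2: pose=(5,0,W); sL=200/149, sR=200/113; mL=200/149, mR=-41100/16837; mL+mR=-18500/16837 → advance -1; mR−mL=-63700/16837 → turn -1·90°
n=3: pose=(6,0,N); sL=2, sR=5/2; mL=2, mR=-7/2; mL+mR=-3/2 → advance -1; mR−mL=-11/2 → turn -1·90°
n=4: pose=(6,-1,E); sL=200/97, sR=200/137; mL=200/97, mR=-33100/13289; mL+mR=-5700/13289 → advance -1; mR−mL=-60500/13289 → turn -1·90°

0 200/97 200/137 200/97 -33100/13289 6 -1 E
1 100/73 20/17 100/73 -2310/1241 5 -1 S
2 200/149 200/113 200/149 -41100/16837 5 0 W
3 2 5/2 2 -7/2 6 0 N
4 200/97 200/137 200/97 -33100/13289 6 -1 E
final 5 -1 S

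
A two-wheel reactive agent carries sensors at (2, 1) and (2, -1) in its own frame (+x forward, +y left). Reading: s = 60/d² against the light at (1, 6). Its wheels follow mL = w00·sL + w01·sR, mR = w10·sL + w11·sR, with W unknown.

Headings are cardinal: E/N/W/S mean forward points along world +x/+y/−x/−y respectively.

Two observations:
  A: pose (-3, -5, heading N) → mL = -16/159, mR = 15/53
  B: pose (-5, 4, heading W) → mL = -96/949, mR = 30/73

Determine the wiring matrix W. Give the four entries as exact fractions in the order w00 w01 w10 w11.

obs A: pose=(-3,-5,N) → sL=30/53, sR=2/3, mL=-16/159, mR=15/53
obs B: pose=(-5,4,W) → sL=60/73, sR=12/13, mL=-96/949, mR=30/73
sensor matrix S = [[30/53, 2/3], [60/73, 12/13]]; det S = -1280/50297
solve [mL_A; mL_B] = S·[w00; w01] and [mR_A; mR_B] = S·[w10; w11]:
  w00 = 1, w01 = -1, w10 = 1/2, w11 = 0

1 -1 1/2 0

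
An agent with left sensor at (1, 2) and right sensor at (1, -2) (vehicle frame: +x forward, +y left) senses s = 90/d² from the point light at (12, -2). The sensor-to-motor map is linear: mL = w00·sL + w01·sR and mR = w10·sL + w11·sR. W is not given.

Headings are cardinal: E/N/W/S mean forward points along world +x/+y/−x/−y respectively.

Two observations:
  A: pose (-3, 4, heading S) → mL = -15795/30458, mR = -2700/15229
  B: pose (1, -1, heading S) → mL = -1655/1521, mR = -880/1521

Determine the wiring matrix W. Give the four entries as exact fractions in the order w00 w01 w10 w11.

obs A: pose=(-3,4,S) → sL=45/97, sR=45/157, mL=-15795/30458, mR=-2700/15229
obs B: pose=(1,-1,S) → sL=10/9, sR=90/169, mL=-1655/1521, mR=-880/1521
sensor matrix S = [[45/97, 45/157], [10/9, 90/169]]; det S = -183800/2573701
solve [mL_A; mL_B] = S·[w00; w01] and [mR_A; mR_B] = S·[w10; w11]:
  w00 = -1/2, w01 = -1, w10 = -1, w11 = 1

-1/2 -1 -1 1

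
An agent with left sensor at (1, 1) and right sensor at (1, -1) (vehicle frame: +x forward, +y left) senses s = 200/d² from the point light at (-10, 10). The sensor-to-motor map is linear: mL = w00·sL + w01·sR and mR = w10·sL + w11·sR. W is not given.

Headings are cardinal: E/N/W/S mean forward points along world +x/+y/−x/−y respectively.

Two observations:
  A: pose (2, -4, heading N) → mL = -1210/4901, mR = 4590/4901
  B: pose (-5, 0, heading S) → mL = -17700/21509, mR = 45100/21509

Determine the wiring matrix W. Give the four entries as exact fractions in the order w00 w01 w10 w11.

1/2 -1 1/2 1

obs A: pose=(2,-4,N) → sL=20/29, sR=100/169, mL=-1210/4901, mR=4590/4901
obs B: pose=(-5,0,S) → sL=200/157, sR=200/137, mL=-17700/21509, mR=45100/21509
sensor matrix S = [[20/29, 100/169], [200/157, 200/137]]; det S = 26672000/105415609
solve [mL_A; mL_B] = S·[w00; w01] and [mR_A; mR_B] = S·[w10; w11]:
  w00 = 1/2, w01 = -1, w10 = 1/2, w11 = 1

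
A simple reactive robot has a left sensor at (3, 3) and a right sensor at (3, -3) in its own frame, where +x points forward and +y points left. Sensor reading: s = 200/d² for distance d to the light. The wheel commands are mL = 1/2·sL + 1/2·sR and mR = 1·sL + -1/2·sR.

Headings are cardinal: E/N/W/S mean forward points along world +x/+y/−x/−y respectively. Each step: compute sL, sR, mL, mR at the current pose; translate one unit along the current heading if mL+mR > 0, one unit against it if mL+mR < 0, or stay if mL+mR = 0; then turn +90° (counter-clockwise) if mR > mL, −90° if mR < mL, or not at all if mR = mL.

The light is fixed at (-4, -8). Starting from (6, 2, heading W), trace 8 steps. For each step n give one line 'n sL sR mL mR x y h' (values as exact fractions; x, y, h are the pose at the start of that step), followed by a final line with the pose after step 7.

n=0: pose=(6,2,W); sL=100/49, sR=100/109; mL=7900/5341, mR=8450/5341; mL+mR=150/49 → advance +1; mR−mL=550/5341 → turn +1·90°
n=1: pose=(5,2,S); sL=200/193, sR=40/17; mL=5560/3281, mR=-460/3281; mL+mR=300/193 → advance +1; mR−mL=-6020/3281 → turn -1·90°
n=2: pose=(5,1,W); sL=25/9, sR=10/9; mL=35/18, mR=20/9; mL+mR=25/6 → advance +1; mR−mL=5/18 → turn +1·90°
n=3: pose=(4,1,S); sL=200/157, sR=200/61; mL=21800/9577, mR=-3500/9577; mL+mR=300/157 → advance +1; mR−mL=-25300/9577 → turn -1·90°
n=4: pose=(4,0,W); sL=4, sR=100/73; mL=196/73, mR=242/73; mL+mR=6 → advance +1; mR−mL=46/73 → turn +1·90°
n=5: pose=(3,0,S); sL=8/5, sR=200/41; mL=664/205, mR=-172/205; mL+mR=12/5 → advance +1; mR−mL=-836/205 → turn -1·90°
n=6: pose=(3,-1,W); sL=25/4, sR=50/29; mL=925/232, mR=625/116; mL+mR=75/8 → advance +1; mR−mL=325/232 → turn +1·90°
n=7: pose=(2,-1,S); sL=200/97, sR=8; mL=488/97, mR=-188/97; mL+mR=300/97 → advance +1; mR−mL=-676/97 → turn -1·90°

0 100/49 100/109 7900/5341 8450/5341 6 2 W
1 200/193 40/17 5560/3281 -460/3281 5 2 S
2 25/9 10/9 35/18 20/9 5 1 W
3 200/157 200/61 21800/9577 -3500/9577 4 1 S
4 4 100/73 196/73 242/73 4 0 W
5 8/5 200/41 664/205 -172/205 3 0 S
6 25/4 50/29 925/232 625/116 3 -1 W
7 200/97 8 488/97 -188/97 2 -1 S
final 2 -2 W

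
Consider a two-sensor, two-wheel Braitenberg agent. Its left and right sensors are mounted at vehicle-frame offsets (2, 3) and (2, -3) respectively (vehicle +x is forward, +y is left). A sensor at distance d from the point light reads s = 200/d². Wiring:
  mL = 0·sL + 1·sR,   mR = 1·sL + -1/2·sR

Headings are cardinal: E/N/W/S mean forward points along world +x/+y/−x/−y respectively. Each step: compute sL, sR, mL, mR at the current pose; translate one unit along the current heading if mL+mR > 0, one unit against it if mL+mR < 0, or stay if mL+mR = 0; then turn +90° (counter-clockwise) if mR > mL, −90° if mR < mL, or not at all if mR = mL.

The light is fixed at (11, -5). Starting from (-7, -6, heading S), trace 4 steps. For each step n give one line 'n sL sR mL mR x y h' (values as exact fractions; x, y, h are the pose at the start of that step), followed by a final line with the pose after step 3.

n=0: pose=(-7,-6,S); sL=100/117, sR=4/9; mL=4/9, mR=74/117; mL+mR=14/13 → advance +1; mR−mL=22/117 → turn +1·90°
n=1: pose=(-7,-7,E); sL=200/257, sR=200/281; mL=200/281, mR=30500/72217; mL+mR=81900/72217 → advance +1; mR−mL=-20900/72217 → turn -1·90°
n=2: pose=(-6,-7,S); sL=50/53, sR=25/52; mL=25/52, mR=3875/5512; mL+mR=6525/5512 → advance +1; mR−mL=1225/5512 → turn +1·90°
n=3: pose=(-6,-8,E); sL=8/9, sR=200/261; mL=200/261, mR=44/87; mL+mR=332/261 → advance +1; mR−mL=-68/261 → turn -1·90°

0 100/117 4/9 4/9 74/117 -7 -6 S
1 200/257 200/281 200/281 30500/72217 -7 -7 E
2 50/53 25/52 25/52 3875/5512 -6 -7 S
3 8/9 200/261 200/261 44/87 -6 -8 E
final -5 -8 S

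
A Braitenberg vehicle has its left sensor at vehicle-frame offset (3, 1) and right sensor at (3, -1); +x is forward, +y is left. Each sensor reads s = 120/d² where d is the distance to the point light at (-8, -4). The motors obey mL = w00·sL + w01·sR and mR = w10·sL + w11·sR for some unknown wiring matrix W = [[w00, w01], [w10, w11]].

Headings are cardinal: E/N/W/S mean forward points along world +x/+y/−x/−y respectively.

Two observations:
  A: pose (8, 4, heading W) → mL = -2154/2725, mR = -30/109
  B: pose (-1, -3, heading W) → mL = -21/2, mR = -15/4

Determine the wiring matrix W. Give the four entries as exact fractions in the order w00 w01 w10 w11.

obs A: pose=(8,4,W) → sL=60/109, sR=12/25, mL=-2154/2725, mR=-30/109
obs B: pose=(-1,-3,W) → sL=15/2, sR=6, mL=-21/2, mR=-15/4
sensor matrix S = [[60/109, 12/25], [15/2, 6]]; det S = -162/545
solve [mL_A; mL_B] = S·[w00; w01] and [mR_A; mR_B] = S·[w10; w11]:
  w00 = -1, w01 = -1/2, w10 = -1/2, w11 = 0

-1 -1/2 -1/2 0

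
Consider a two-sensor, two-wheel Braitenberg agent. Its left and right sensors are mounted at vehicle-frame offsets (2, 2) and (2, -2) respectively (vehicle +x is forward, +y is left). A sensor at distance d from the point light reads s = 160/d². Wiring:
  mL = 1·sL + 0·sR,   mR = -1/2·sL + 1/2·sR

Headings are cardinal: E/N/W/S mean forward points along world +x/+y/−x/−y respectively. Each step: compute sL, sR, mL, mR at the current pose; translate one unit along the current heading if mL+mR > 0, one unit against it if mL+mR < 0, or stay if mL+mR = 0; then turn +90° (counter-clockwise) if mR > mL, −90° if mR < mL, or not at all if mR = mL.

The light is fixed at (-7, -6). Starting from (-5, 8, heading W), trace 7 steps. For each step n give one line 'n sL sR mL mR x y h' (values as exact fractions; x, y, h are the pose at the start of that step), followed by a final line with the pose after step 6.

0 10/9 5/8 10/9 -35/144 -5 8 W
1 160/257 32/53 160/257 -128/13621 -6 8 N
2 80/149 80/89 80/149 2400/13261 -6 9 E
3 32/37 160/169 32/37 256/6253 -5 9 S
4 10/9 5/8 10/9 -35/144 -5 8 W
5 160/257 32/53 160/257 -128/13621 -6 8 N
6 80/149 80/89 80/149 2400/13261 -6 9 E
final -5 9 S

n=0: pose=(-5,8,W); sL=10/9, sR=5/8; mL=10/9, mR=-35/144; mL+mR=125/144 → advance +1; mR−mL=-65/48 → turn -1·90°
n=1: pose=(-6,8,N); sL=160/257, sR=32/53; mL=160/257, mR=-128/13621; mL+mR=8352/13621 → advance +1; mR−mL=-8608/13621 → turn -1·90°
n=2: pose=(-6,9,E); sL=80/149, sR=80/89; mL=80/149, mR=2400/13261; mL+mR=9520/13261 → advance +1; mR−mL=-4720/13261 → turn -1·90°
n=3: pose=(-5,9,S); sL=32/37, sR=160/169; mL=32/37, mR=256/6253; mL+mR=5664/6253 → advance +1; mR−mL=-5152/6253 → turn -1·90°
n=4: pose=(-5,8,W); sL=10/9, sR=5/8; mL=10/9, mR=-35/144; mL+mR=125/144 → advance +1; mR−mL=-65/48 → turn -1·90°
n=5: pose=(-6,8,N); sL=160/257, sR=32/53; mL=160/257, mR=-128/13621; mL+mR=8352/13621 → advance +1; mR−mL=-8608/13621 → turn -1·90°
n=6: pose=(-6,9,E); sL=80/149, sR=80/89; mL=80/149, mR=2400/13261; mL+mR=9520/13261 → advance +1; mR−mL=-4720/13261 → turn -1·90°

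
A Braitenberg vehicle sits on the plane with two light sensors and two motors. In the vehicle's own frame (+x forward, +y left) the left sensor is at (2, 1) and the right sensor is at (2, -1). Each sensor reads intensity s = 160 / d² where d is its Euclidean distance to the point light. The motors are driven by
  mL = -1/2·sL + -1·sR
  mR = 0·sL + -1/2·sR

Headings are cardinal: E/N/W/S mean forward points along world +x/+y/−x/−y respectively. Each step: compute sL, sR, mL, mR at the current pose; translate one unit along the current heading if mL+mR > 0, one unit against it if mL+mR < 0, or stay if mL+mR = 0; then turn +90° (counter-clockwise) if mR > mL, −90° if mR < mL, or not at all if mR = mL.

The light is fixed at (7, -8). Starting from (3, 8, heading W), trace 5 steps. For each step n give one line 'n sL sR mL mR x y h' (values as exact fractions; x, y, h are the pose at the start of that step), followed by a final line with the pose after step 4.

0 160/261 32/65 -13552/16965 -16/65 3 8 W
1 4/5 40/53 -306/265 -20/53 4 8 S
2 32/65 160/257 -14512/16705 -80/257 4 9 E
3 80/193 16/37 -4568/7141 -8/37 3 9 N
4 160/261 32/65 -13552/16965 -16/65 3 8 W
final 4 8 S

n=0: pose=(3,8,W); sL=160/261, sR=32/65; mL=-13552/16965, mR=-16/65; mL+mR=-17728/16965 → advance -1; mR−mL=9376/16965 → turn +1·90°
n=1: pose=(4,8,S); sL=4/5, sR=40/53; mL=-306/265, mR=-20/53; mL+mR=-406/265 → advance -1; mR−mL=206/265 → turn +1·90°
n=2: pose=(4,9,E); sL=32/65, sR=160/257; mL=-14512/16705, mR=-80/257; mL+mR=-19712/16705 → advance -1; mR−mL=9312/16705 → turn +1·90°
n=3: pose=(3,9,N); sL=80/193, sR=16/37; mL=-4568/7141, mR=-8/37; mL+mR=-6112/7141 → advance -1; mR−mL=3024/7141 → turn +1·90°
n=4: pose=(3,8,W); sL=160/261, sR=32/65; mL=-13552/16965, mR=-16/65; mL+mR=-17728/16965 → advance -1; mR−mL=9376/16965 → turn +1·90°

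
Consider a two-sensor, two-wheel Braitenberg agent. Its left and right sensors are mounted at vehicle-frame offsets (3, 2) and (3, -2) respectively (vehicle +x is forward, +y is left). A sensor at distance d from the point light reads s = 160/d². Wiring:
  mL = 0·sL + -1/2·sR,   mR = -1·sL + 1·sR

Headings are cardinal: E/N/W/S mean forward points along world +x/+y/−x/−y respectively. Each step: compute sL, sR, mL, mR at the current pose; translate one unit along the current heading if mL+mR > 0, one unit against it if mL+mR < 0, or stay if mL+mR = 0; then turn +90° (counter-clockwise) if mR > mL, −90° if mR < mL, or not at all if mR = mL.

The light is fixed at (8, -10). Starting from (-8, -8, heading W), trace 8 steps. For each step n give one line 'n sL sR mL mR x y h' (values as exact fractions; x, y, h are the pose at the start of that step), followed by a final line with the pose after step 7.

0 160/361 160/377 -80/377 -2560/136097 -8 -8 W
1 16/17 16/29 -8/29 -192/493 -7 -8 S
2 32/65 160/349 -80/349 -768/22685 -7 -7 W
3 10/9 5/8 -5/16 -35/72 -6 -7 S
4 160/293 32/65 -16/65 -1024/19045 -6 -6 W
5 80/61 80/113 -40/113 -4160/6893 -5 -6 S
6 32/53 32/61 -16/61 -256/3233 -5 -5 W
7 20/13 4/5 -2/5 -48/65 -4 -5 S
final -4 -4 W

n=0: pose=(-8,-8,W); sL=160/361, sR=160/377; mL=-80/377, mR=-2560/136097; mL+mR=-31440/136097 → advance -1; mR−mL=26320/136097 → turn +1·90°
n=1: pose=(-7,-8,S); sL=16/17, sR=16/29; mL=-8/29, mR=-192/493; mL+mR=-328/493 → advance -1; mR−mL=-56/493 → turn -1·90°
n=2: pose=(-7,-7,W); sL=32/65, sR=160/349; mL=-80/349, mR=-768/22685; mL+mR=-5968/22685 → advance -1; mR−mL=4432/22685 → turn +1·90°
n=3: pose=(-6,-7,S); sL=10/9, sR=5/8; mL=-5/16, mR=-35/72; mL+mR=-115/144 → advance -1; mR−mL=-25/144 → turn -1·90°
n=4: pose=(-6,-6,W); sL=160/293, sR=32/65; mL=-16/65, mR=-1024/19045; mL+mR=-5712/19045 → advance -1; mR−mL=3664/19045 → turn +1·90°
n=5: pose=(-5,-6,S); sL=80/61, sR=80/113; mL=-40/113, mR=-4160/6893; mL+mR=-6600/6893 → advance -1; mR−mL=-1720/6893 → turn -1·90°
n=6: pose=(-5,-5,W); sL=32/53, sR=32/61; mL=-16/61, mR=-256/3233; mL+mR=-1104/3233 → advance -1; mR−mL=592/3233 → turn +1·90°
n=7: pose=(-4,-5,S); sL=20/13, sR=4/5; mL=-2/5, mR=-48/65; mL+mR=-74/65 → advance -1; mR−mL=-22/65 → turn -1·90°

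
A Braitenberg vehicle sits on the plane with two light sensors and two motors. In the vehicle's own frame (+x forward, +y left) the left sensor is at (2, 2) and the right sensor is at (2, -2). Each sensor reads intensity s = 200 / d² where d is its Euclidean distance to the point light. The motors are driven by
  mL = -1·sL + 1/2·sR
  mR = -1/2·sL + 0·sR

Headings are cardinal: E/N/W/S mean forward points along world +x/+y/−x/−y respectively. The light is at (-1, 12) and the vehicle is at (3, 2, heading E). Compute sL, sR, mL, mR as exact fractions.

2 10/9 -13/9 -1

left sensor world pos  = (5, 4); dL² = 100
right sensor world pos = (5, 0); dR² = 180
sL = 200/100 = 2
sR = 200/180 = 10/9
mL = -1·sL + 1/2·sR = -13/9
mR = -1/2·sL + 0·sR = -1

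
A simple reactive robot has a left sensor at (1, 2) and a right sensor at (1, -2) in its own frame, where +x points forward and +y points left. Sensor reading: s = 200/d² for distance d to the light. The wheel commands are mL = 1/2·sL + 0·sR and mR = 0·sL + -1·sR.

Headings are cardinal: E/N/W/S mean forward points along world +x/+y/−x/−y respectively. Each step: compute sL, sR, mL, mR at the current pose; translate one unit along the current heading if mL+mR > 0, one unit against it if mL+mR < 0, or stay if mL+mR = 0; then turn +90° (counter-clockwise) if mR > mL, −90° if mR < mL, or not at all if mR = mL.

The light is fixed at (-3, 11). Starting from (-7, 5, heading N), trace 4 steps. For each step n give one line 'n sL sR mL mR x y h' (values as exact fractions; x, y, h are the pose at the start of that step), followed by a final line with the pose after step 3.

0 200/61 200/29 100/61 -200/29 -7 5 N
1 100/17 20/9 50/17 -20/9 -7 4 E
2 40/13 200/89 20/13 -200/89 -6 4 S
3 5/2 25/4 5/4 -25/4 -6 5 W
final -5 5 N

n=0: pose=(-7,5,N); sL=200/61, sR=200/29; mL=100/61, mR=-200/29; mL+mR=-9300/1769 → advance -1; mR−mL=-15100/1769 → turn -1·90°
n=1: pose=(-7,4,E); sL=100/17, sR=20/9; mL=50/17, mR=-20/9; mL+mR=110/153 → advance +1; mR−mL=-790/153 → turn -1·90°
n=2: pose=(-6,4,S); sL=40/13, sR=200/89; mL=20/13, mR=-200/89; mL+mR=-820/1157 → advance -1; mR−mL=-4380/1157 → turn -1·90°
n=3: pose=(-6,5,W); sL=5/2, sR=25/4; mL=5/4, mR=-25/4; mL+mR=-5 → advance -1; mR−mL=-15/2 → turn -1·90°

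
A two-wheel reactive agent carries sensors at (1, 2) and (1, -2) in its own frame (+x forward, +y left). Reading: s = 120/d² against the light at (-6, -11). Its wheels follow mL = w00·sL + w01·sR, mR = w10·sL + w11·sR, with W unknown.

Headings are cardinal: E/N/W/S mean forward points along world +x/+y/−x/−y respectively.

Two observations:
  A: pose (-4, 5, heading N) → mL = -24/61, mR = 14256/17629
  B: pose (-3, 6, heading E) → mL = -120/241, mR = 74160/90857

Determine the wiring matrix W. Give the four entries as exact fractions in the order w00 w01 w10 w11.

obs A: pose=(-4,5,N) → sL=120/289, sR=24/61, mL=-24/61, mR=14256/17629
obs B: pose=(-3,6,E) → sL=120/377, sR=120/241, mL=-120/241, mR=74160/90857
sensor matrix S = [[120/289, 24/61], [120/377, 120/241]]; det S = 130567680/1601718053
solve [mL_A; mL_B] = S·[w00; w01] and [mR_A; mR_B] = S·[w10; w11]:
  w00 = 0, w01 = -1, w10 = 1, w11 = 1

0 -1 1 1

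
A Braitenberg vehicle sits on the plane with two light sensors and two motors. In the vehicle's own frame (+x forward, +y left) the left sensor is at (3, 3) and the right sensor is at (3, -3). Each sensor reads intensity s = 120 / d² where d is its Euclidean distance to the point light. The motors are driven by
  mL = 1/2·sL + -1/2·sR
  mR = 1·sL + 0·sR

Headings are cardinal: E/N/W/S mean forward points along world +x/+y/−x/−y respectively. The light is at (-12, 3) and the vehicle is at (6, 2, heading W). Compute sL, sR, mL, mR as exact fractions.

120/241 120/229 -720/55189 120/241

left sensor world pos  = (3, -1); dL² = 241
right sensor world pos = (3, 5); dR² = 229
sL = 120/241 = 120/241
sR = 120/229 = 120/229
mL = 1/2·sL + -1/2·sR = -720/55189
mR = 1·sL + 0·sR = 120/241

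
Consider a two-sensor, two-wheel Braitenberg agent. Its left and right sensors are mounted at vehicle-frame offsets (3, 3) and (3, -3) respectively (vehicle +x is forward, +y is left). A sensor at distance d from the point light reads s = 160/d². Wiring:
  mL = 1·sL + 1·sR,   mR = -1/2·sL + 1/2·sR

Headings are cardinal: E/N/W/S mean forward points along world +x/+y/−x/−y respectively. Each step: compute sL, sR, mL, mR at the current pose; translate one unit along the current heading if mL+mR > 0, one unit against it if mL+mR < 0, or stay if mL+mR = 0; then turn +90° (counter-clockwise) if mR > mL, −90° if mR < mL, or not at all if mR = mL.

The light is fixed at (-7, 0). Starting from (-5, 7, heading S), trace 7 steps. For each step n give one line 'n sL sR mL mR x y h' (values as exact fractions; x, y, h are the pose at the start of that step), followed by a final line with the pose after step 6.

0 160/41 160/17 9280/697 1920/697 -5 7 S
1 16 80/41 736/41 -288/41 -5 6 W
2 32/17 160/97 5824/1649 -192/1649 -6 6 N
3 40/29 5 185/29 105/58 -6 7 E
4 160/41 160/17 9280/697 1920/697 -5 7 S
5 16 80/41 736/41 -288/41 -5 6 W
6 32/17 160/97 5824/1649 -192/1649 -6 6 N
final -6 7 E

n=0: pose=(-5,7,S); sL=160/41, sR=160/17; mL=9280/697, mR=1920/697; mL+mR=11200/697 → advance +1; mR−mL=-7360/697 → turn -1·90°
n=1: pose=(-5,6,W); sL=16, sR=80/41; mL=736/41, mR=-288/41; mL+mR=448/41 → advance +1; mR−mL=-1024/41 → turn -1·90°
n=2: pose=(-6,6,N); sL=32/17, sR=160/97; mL=5824/1649, mR=-192/1649; mL+mR=5632/1649 → advance +1; mR−mL=-6016/1649 → turn -1·90°
n=3: pose=(-6,7,E); sL=40/29, sR=5; mL=185/29, mR=105/58; mL+mR=475/58 → advance +1; mR−mL=-265/58 → turn -1·90°
n=4: pose=(-5,7,S); sL=160/41, sR=160/17; mL=9280/697, mR=1920/697; mL+mR=11200/697 → advance +1; mR−mL=-7360/697 → turn -1·90°
n=5: pose=(-5,6,W); sL=16, sR=80/41; mL=736/41, mR=-288/41; mL+mR=448/41 → advance +1; mR−mL=-1024/41 → turn -1·90°
n=6: pose=(-6,6,N); sL=32/17, sR=160/97; mL=5824/1649, mR=-192/1649; mL+mR=5632/1649 → advance +1; mR−mL=-6016/1649 → turn -1·90°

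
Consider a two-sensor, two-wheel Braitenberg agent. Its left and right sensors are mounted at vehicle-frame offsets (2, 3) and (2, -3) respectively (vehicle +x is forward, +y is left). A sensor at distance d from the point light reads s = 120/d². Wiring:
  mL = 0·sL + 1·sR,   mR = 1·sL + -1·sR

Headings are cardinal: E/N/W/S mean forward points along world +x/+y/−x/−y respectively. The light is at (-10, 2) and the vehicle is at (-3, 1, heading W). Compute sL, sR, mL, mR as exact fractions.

left sensor world pos  = (-5, -2); dL² = 41
right sensor world pos = (-5, 4); dR² = 29
sL = 120/41 = 120/41
sR = 120/29 = 120/29
mL = 0·sL + 1·sR = 120/29
mR = 1·sL + -1·sR = -1440/1189

120/41 120/29 120/29 -1440/1189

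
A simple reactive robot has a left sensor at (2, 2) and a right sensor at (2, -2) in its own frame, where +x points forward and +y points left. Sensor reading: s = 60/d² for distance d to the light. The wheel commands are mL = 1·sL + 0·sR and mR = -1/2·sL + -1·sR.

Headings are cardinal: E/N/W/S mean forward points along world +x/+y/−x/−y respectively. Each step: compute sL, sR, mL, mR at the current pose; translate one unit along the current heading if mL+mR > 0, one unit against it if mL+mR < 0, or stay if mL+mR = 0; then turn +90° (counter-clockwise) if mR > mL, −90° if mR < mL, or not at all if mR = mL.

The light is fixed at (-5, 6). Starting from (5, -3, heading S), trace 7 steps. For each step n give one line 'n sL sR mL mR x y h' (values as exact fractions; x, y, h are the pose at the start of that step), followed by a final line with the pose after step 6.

n=0: pose=(5,-3,S); sL=12/53, sR=12/37; mL=12/53, mR=-858/1961; mL+mR=-414/1961 → advance -1; mR−mL=-1302/1961 → turn -1·90°
n=1: pose=(5,-2,W); sL=15/41, sR=3/5; mL=15/41, mR=-321/410; mL+mR=-171/410 → advance -1; mR−mL=-471/410 → turn -1·90°
n=2: pose=(6,-2,N); sL=20/39, sR=12/41; mL=20/39, mR=-878/1599; mL+mR=-58/1599 → advance -1; mR−mL=-566/533 → turn -1·90°
n=3: pose=(6,-3,E); sL=30/109, sR=6/29; mL=30/109, mR=-1089/3161; mL+mR=-219/3161 → advance -1; mR−mL=-1959/3161 → turn -1·90°
n=4: pose=(5,-3,S); sL=12/53, sR=12/37; mL=12/53, mR=-858/1961; mL+mR=-414/1961 → advance -1; mR−mL=-1302/1961 → turn -1·90°
n=5: pose=(5,-2,W); sL=15/41, sR=3/5; mL=15/41, mR=-321/410; mL+mR=-171/410 → advance -1; mR−mL=-471/410 → turn -1·90°
n=6: pose=(6,-2,N); sL=20/39, sR=12/41; mL=20/39, mR=-878/1599; mL+mR=-58/1599 → advance -1; mR−mL=-566/533 → turn -1·90°

0 12/53 12/37 12/53 -858/1961 5 -3 S
1 15/41 3/5 15/41 -321/410 5 -2 W
2 20/39 12/41 20/39 -878/1599 6 -2 N
3 30/109 6/29 30/109 -1089/3161 6 -3 E
4 12/53 12/37 12/53 -858/1961 5 -3 S
5 15/41 3/5 15/41 -321/410 5 -2 W
6 20/39 12/41 20/39 -878/1599 6 -2 N
final 6 -3 E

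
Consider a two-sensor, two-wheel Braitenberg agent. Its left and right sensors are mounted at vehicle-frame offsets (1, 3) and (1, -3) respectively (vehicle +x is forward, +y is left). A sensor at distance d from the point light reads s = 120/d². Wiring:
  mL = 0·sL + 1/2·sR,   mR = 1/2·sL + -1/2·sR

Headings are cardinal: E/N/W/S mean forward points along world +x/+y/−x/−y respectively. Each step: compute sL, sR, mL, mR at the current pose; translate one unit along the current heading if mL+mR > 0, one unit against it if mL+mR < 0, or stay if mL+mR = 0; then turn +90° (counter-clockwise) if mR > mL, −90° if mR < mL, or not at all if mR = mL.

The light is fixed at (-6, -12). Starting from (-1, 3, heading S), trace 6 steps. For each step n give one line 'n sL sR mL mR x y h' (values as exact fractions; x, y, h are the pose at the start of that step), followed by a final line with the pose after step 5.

n=0: pose=(-1,3,S); sL=6/13, sR=3/5; mL=3/10, mR=-9/130; mL+mR=3/13 → advance +1; mR−mL=-24/65 → turn -1·90°
n=1: pose=(-1,2,W); sL=120/137, sR=24/61; mL=12/61, mR=2016/8357; mL+mR=60/137 → advance +1; mR−mL=372/8357 → turn +1·90°
n=2: pose=(-2,2,S); sL=60/109, sR=12/17; mL=6/17, mR=-144/1853; mL+mR=30/109 → advance +1; mR−mL=-798/1853 → turn -1·90°
n=3: pose=(-2,1,W); sL=120/109, sR=24/53; mL=12/53, mR=1872/5777; mL+mR=60/109 → advance +1; mR−mL=564/5777 → turn +1·90°
n=4: pose=(-3,1,S); sL=2/3, sR=5/6; mL=5/12, mR=-1/12; mL+mR=1/3 → advance +1; mR−mL=-1/2 → turn -1·90°
n=5: pose=(-3,0,W); sL=24/17, sR=120/229; mL=60/229, mR=1728/3893; mL+mR=12/17 → advance +1; mR−mL=708/3893 → turn +1·90°

0 6/13 3/5 3/10 -9/130 -1 3 S
1 120/137 24/61 12/61 2016/8357 -1 2 W
2 60/109 12/17 6/17 -144/1853 -2 2 S
3 120/109 24/53 12/53 1872/5777 -2 1 W
4 2/3 5/6 5/12 -1/12 -3 1 S
5 24/17 120/229 60/229 1728/3893 -3 0 W
final -4 0 S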